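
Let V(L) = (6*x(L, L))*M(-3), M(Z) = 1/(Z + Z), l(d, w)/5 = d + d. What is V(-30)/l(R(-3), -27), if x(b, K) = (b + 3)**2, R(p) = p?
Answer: 243/10 ≈ 24.300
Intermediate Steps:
l(d, w) = 10*d (l(d, w) = 5*(d + d) = 5*(2*d) = 10*d)
x(b, K) = (3 + b)**2
M(Z) = 1/(2*Z)
V(L) = -(3 + L)**2 (V(L) = (6*(3 + L)**2)*((1/2)/(-3)) = (6*(3 + L)**2)*((1/2)*(-1/3)) = (6*(3 + L)**2)*(-1/6) = -(3 + L)**2)
V(-30)/l(R(-3), -27) = (-(3 - 30)**2)/((10*(-3))) = -1*(-27)**2/(-30) = -1*729*(-1/30) = -729*(-1/30) = 243/10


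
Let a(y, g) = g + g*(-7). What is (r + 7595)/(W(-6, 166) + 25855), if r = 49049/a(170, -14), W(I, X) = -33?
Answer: 98147/309864 ≈ 0.31674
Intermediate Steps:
a(y, g) = -6*g (a(y, g) = g - 7*g = -6*g)
r = 7007/12 (r = 49049/((-6*(-14))) = 49049/84 = 49049*(1/84) = 7007/12 ≈ 583.92)
(r + 7595)/(W(-6, 166) + 25855) = (7007/12 + 7595)/(-33 + 25855) = (98147/12)/25822 = (98147/12)*(1/25822) = 98147/309864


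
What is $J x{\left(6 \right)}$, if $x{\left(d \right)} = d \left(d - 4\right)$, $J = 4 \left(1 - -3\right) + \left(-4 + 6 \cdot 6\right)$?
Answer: $576$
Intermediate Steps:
$J = 48$ ($J = 4 \left(1 + 3\right) + \left(-4 + 36\right) = 4 \cdot 4 + 32 = 16 + 32 = 48$)
$x{\left(d \right)} = d \left(-4 + d\right)$
$J x{\left(6 \right)} = 48 \cdot 6 \left(-4 + 6\right) = 48 \cdot 6 \cdot 2 = 48 \cdot 12 = 576$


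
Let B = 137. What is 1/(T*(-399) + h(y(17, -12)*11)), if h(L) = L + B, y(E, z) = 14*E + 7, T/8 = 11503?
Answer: -1/36714744 ≈ -2.7237e-8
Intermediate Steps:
T = 92024 (T = 8*11503 = 92024)
y(E, z) = 7 + 14*E
h(L) = 137 + L (h(L) = L + 137 = 137 + L)
1/(T*(-399) + h(y(17, -12)*11)) = 1/(92024*(-399) + (137 + (7 + 14*17)*11)) = 1/(-36717576 + (137 + (7 + 238)*11)) = 1/(-36717576 + (137 + 245*11)) = 1/(-36717576 + (137 + 2695)) = 1/(-36717576 + 2832) = 1/(-36714744) = -1/36714744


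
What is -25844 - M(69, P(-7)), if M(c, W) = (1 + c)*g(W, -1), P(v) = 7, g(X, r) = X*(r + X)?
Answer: -28784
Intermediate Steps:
g(X, r) = X*(X + r)
M(c, W) = W*(1 + c)*(-1 + W) (M(c, W) = (1 + c)*(W*(W - 1)) = (1 + c)*(W*(-1 + W)) = W*(1 + c)*(-1 + W))
-25844 - M(69, P(-7)) = -25844 - 7*(1 + 69)*(-1 + 7) = -25844 - 7*70*6 = -25844 - 1*2940 = -25844 - 2940 = -28784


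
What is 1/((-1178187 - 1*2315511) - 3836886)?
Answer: -1/7330584 ≈ -1.3641e-7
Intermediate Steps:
1/((-1178187 - 1*2315511) - 3836886) = 1/((-1178187 - 2315511) - 3836886) = 1/(-3493698 - 3836886) = 1/(-7330584) = -1/7330584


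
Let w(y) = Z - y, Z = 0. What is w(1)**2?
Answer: 1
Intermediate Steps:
w(y) = -y (w(y) = 0 - y = -y)
w(1)**2 = (-1*1)**2 = (-1)**2 = 1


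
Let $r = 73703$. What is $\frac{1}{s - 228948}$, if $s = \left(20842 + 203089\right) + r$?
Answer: $\frac{1}{68686} \approx 1.4559 \cdot 10^{-5}$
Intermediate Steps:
$s = 297634$ ($s = \left(20842 + 203089\right) + 73703 = 223931 + 73703 = 297634$)
$\frac{1}{s - 228948} = \frac{1}{297634 - 228948} = \frac{1}{68686}$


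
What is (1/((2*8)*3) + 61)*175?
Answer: 512575/48 ≈ 10679.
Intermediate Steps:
(1/((2*8)*3) + 61)*175 = (1/(16*3) + 61)*175 = (1/48 + 61)*175 = (2929/48)*175 = 512575/48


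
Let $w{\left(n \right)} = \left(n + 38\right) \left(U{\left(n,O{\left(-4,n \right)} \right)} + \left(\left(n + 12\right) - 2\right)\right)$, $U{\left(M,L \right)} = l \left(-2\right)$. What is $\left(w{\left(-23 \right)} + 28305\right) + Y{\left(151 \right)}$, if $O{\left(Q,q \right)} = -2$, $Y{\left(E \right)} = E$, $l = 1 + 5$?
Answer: $28081$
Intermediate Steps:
$l = 6$
$U{\left(M,L \right)} = -12$ ($U{\left(M,L \right)} = 6 \left(-2\right) = -12$)
$w{\left(n \right)} = \left(-2 + n\right) \left(38 + n\right)$ ($w{\left(n \right)} = \left(n + 38\right) \left(-12 + \left(\left(n + 12\right) - 2\right)\right) = \left(38 + n\right) \left(-12 + \left(\left(12 + n\right) - 2\right)\right) = \left(38 + n\right) \left(-12 + \left(10 + n\right)\right) = \left(38 + n\right) \left(-2 + n\right) = \left(-2 + n\right) \left(38 + n\right)$)
$\left(w{\left(-23 \right)} + 28305\right) + Y{\left(151 \right)} = \left(\left(-76 + \left(-23\right)^{2} + 36 \left(-23\right)\right) + 28305\right) + 151 = \left(\left(-76 + 529 - 828\right) + 28305\right) + 151 = \left(-375 + 28305\right) + 151 = 27930 + 151 = 28081$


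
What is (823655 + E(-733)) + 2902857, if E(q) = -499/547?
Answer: 2038401565/547 ≈ 3.7265e+6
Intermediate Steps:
E(q) = -499/547 (E(q) = -499*1/547 = -499/547)
(823655 + E(-733)) + 2902857 = (823655 - 499/547) + 2902857 = 450538786/547 + 2902857 = 2038401565/547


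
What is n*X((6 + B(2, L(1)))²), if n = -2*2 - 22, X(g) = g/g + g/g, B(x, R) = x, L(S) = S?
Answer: -52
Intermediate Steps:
X(g) = 2 (X(g) = 1 + 1 = 2)
n = -26 (n = -4 - 22 = -26)
n*X((6 + B(2, L(1)))²) = -26*2 = -52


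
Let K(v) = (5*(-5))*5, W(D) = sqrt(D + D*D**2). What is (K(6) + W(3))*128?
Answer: -16000 + 128*sqrt(30) ≈ -15299.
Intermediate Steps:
W(D) = sqrt(D + D**3)
K(v) = -125 (K(v) = -25*5 = -125)
(K(6) + W(3))*128 = (-125 + sqrt(3 + 3**3))*128 = (-125 + sqrt(3 + 27))*128 = (-125 + sqrt(30))*128 = -16000 + 128*sqrt(30)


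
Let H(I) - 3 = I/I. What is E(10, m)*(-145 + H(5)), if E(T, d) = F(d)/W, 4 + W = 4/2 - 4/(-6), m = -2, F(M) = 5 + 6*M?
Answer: -2961/4 ≈ -740.25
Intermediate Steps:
H(I) = 4 (H(I) = 3 + I/I = 3 + 1 = 4)
W = -4/3 (W = -4 + (4/2 - 4/(-6)) = -4 + (4*(½) - 4*(-⅙)) = -4 + (2 + ⅔) = -4 + 8/3 = -4/3 ≈ -1.3333)
E(T, d) = -15/4 - 9*d/2 (E(T, d) = (5 + 6*d)/(-4/3) = (5 + 6*d)*(-¾) = -15/4 - 9*d/2)
E(10, m)*(-145 + H(5)) = (-15/4 - 9/2*(-2))*(-145 + 4) = (-15/4 + 9)*(-141) = (21/4)*(-141) = -2961/4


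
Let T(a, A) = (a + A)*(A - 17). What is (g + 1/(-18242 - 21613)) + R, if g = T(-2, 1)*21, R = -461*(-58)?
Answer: 1079034269/39855 ≈ 27074.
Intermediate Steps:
R = 26738
T(a, A) = (-17 + A)*(A + a) (T(a, A) = (A + a)*(-17 + A) = (-17 + A)*(A + a))
g = 336 (g = (1² - 17*1 - 17*(-2) + 1*(-2))*21 = (1 - 17 + 34 - 2)*21 = 16*21 = 336)
(g + 1/(-18242 - 21613)) + R = (336 + 1/(-18242 - 21613)) + 26738 = (336 + 1/(-39855)) + 26738 = (336 - 1/39855) + 26738 = 13391279/39855 + 26738 = 1079034269/39855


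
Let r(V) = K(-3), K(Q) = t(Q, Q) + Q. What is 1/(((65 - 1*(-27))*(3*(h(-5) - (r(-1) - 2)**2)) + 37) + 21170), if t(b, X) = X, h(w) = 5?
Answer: 1/4923 ≈ 0.00020313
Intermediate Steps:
K(Q) = 2*Q (K(Q) = Q + Q = 2*Q)
r(V) = -6 (r(V) = 2*(-3) = -6)
1/(((65 - 1*(-27))*(3*(h(-5) - (r(-1) - 2)**2)) + 37) + 21170) = 1/(((65 - 1*(-27))*(3*(5 - (-6 - 2)**2)) + 37) + 21170) = 1/(((65 + 27)*(3*(5 - 1*(-8)**2)) + 37) + 21170) = 1/((92*(3*(5 - 1*64)) + 37) + 21170) = 1/((92*(3*(5 - 64)) + 37) + 21170) = 1/((92*(3*(-59)) + 37) + 21170) = 1/((92*(-177) + 37) + 21170) = 1/((-16284 + 37) + 21170) = 1/(-16247 + 21170) = 1/4923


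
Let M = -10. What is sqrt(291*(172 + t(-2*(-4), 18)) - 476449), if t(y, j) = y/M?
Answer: 19*I*sqrt(29545)/5 ≈ 653.17*I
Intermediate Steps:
t(y, j) = -y/10 (t(y, j) = y/(-10) = y*(-1/10) = -y/10)
sqrt(291*(172 + t(-2*(-4), 18)) - 476449) = sqrt(291*(172 - (-1)*(-4)/5) - 476449) = sqrt(291*(172 - 1/10*8) - 476449) = sqrt(291*(172 - 4/5) - 476449) = sqrt(291*(856/5) - 476449) = sqrt(249096/5 - 476449) = sqrt(-2133149/5) = 19*I*sqrt(29545)/5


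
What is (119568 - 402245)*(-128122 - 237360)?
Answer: 103313355314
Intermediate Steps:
(119568 - 402245)*(-128122 - 237360) = -282677*(-365482) = 103313355314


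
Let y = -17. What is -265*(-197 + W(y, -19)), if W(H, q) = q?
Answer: 57240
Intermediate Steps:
-265*(-197 + W(y, -19)) = -265*(-197 - 19) = -265*(-216) = 57240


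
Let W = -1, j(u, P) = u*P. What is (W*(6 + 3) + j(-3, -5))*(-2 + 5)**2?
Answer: 54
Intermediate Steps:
j(u, P) = P*u
(W*(6 + 3) + j(-3, -5))*(-2 + 5)**2 = (-(6 + 3) - 5*(-3))*(-2 + 5)**2 = (-1*9 + 15)*3**2 = (-9 + 15)*9 = 6*9 = 54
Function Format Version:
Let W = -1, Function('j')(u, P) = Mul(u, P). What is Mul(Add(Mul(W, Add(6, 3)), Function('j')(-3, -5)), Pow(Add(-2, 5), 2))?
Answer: 54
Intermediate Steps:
Function('j')(u, P) = Mul(P, u)
Mul(Add(Mul(W, Add(6, 3)), Function('j')(-3, -5)), Pow(Add(-2, 5), 2)) = Mul(Add(Mul(-1, Add(6, 3)), Mul(-5, -3)), Pow(Add(-2, 5), 2)) = Mul(Add(Mul(-1, 9), 15), Pow(3, 2)) = Mul(Add(-9, 15), 9) = Mul(6, 9) = 54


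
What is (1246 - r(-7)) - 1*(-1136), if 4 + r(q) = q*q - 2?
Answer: 2339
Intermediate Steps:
r(q) = -6 + q² (r(q) = -4 + (q*q - 2) = -4 + (q² - 2) = -4 + (-2 + q²) = -6 + q²)
(1246 - r(-7)) - 1*(-1136) = (1246 - (-6 + (-7)²)) - 1*(-1136) = (1246 - (-6 + 49)) + 1136 = (1246 - 1*43) + 1136 = (1246 - 43) + 1136 = 1203 + 1136 = 2339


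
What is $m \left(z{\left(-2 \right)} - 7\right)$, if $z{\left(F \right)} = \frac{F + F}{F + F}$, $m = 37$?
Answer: $-222$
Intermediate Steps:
$z{\left(F \right)} = 1$ ($z{\left(F \right)} = \frac{2 F}{2 F} = 2 F \frac{1}{2 F} = 1$)
$m \left(z{\left(-2 \right)} - 7\right) = 37 \left(1 - 7\right) = 37 \left(-6\right) = -222$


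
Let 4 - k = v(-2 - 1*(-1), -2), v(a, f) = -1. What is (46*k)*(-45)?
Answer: -10350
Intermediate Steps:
k = 5 (k = 4 - 1*(-1) = 4 + 1 = 5)
(46*k)*(-45) = (46*5)*(-45) = 230*(-45) = -10350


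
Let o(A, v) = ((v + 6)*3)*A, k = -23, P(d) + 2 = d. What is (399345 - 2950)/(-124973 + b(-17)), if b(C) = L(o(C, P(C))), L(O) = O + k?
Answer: -396395/124333 ≈ -3.1882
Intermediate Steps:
P(d) = -2 + d
o(A, v) = A*(18 + 3*v) (o(A, v) = ((6 + v)*3)*A = (18 + 3*v)*A = A*(18 + 3*v))
L(O) = -23 + O (L(O) = O - 23 = -23 + O)
b(C) = -23 + 3*C*(4 + C) (b(C) = -23 + 3*C*(6 + (-2 + C)) = -23 + 3*C*(4 + C))
(399345 - 2950)/(-124973 + b(-17)) = (399345 - 2950)/(-124973 + (-23 + 3*(-17)*(4 - 17))) = 396395/(-124973 + (-23 + 3*(-17)*(-13))) = 396395/(-124973 + (-23 + 663)) = 396395/(-124973 + 640) = 396395/(-124333) = 396395*(-1/124333) = -396395/124333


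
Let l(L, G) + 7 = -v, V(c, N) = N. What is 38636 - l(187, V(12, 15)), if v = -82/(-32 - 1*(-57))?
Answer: 965993/25 ≈ 38640.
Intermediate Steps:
v = -82/25 (v = -82/(-32 + 57) = -82/25 ≈ -3.2800)
l(L, G) = -93/25 (l(L, G) = -7 - 1*(-82/25) = -7 + 82/25 = -93/25)
38636 - l(187, V(12, 15)) = 38636 - 1*(-93/25) = 38636 + 93/25 = 965993/25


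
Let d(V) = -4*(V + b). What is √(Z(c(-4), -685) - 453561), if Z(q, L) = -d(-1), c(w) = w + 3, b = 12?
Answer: I*√453517 ≈ 673.44*I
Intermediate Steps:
c(w) = 3 + w
d(V) = -48 - 4*V (d(V) = -4*(V + 12) = -4*(12 + V) = -48 - 4*V)
Z(q, L) = 44 (Z(q, L) = -(-48 - 4*(-1)) = -(-48 + 4) = -1*(-44) = 44)
√(Z(c(-4), -685) - 453561) = √(44 - 453561) = √(-453517) = I*√453517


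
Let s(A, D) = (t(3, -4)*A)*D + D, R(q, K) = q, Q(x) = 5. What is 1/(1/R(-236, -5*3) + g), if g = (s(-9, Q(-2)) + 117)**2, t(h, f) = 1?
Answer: 236/1399243 ≈ 0.00016866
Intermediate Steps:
s(A, D) = D + A*D (s(A, D) = (1*A)*D + D = A*D + D = D + A*D)
g = 5929 (g = (5*(1 - 9) + 117)**2 = (5*(-8) + 117)**2 = (-40 + 117)**2 = 77**2 = 5929)
1/(1/R(-236, -5*3) + g) = 1/(1/(-236) + 5929) = 1/(-1/236 + 5929) = 1/(1399243/236) = 236/1399243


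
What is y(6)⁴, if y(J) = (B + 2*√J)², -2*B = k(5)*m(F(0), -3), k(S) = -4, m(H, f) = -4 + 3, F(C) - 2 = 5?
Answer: 2568448 - 1046528*√6 ≈ 4988.4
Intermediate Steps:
F(C) = 7 (F(C) = 2 + 5 = 7)
m(H, f) = -1
B = -2 (B = -(-2)*(-1) = -½*4 = -2)
y(J) = (-2 + 2*√J)²
y(6)⁴ = (4*(-1 + √6)²)⁴ = 256*(-1 + √6)⁸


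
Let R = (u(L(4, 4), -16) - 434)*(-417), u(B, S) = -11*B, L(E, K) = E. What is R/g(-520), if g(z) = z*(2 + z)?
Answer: 99663/134680 ≈ 0.74000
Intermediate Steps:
R = 199326 (R = (-11*4 - 434)*(-417) = (-44 - 434)*(-417) = -478*(-417) = 199326)
R/g(-520) = 199326/((-520*(2 - 520))) = 199326/((-520*(-518))) = 199326/269360 = 199326*(1/269360) = 99663/134680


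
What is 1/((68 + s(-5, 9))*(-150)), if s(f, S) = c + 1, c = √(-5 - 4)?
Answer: -23/238500 + I/238500 ≈ -9.6436e-5 + 4.1929e-6*I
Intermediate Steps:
c = 3*I (c = √(-9) = 3*I ≈ 3.0*I)
s(f, S) = 1 + 3*I (s(f, S) = 3*I + 1 = 1 + 3*I)
1/((68 + s(-5, 9))*(-150)) = 1/((68 + (1 + 3*I))*(-150)) = 1/((69 + 3*I)*(-150)) = 1/(-10350 - 450*I) = (-10350 + 450*I)/107325000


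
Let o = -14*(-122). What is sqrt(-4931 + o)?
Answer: I*sqrt(3223) ≈ 56.771*I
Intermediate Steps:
o = 1708
sqrt(-4931 + o) = sqrt(-4931 + 1708) = sqrt(-3223) = I*sqrt(3223)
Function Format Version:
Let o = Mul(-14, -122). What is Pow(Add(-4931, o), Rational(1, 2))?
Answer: Mul(I, Pow(3223, Rational(1, 2))) ≈ Mul(56.771, I)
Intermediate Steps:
o = 1708
Pow(Add(-4931, o), Rational(1, 2)) = Pow(Add(-4931, 1708), Rational(1, 2)) = Pow(-3223, Rational(1, 2)) = Mul(I, Pow(3223, Rational(1, 2)))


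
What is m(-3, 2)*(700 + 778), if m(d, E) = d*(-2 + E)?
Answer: 0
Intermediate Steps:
m(-3, 2)*(700 + 778) = (-3*(-2 + 2))*(700 + 778) = -3*0*1478 = 0*1478 = 0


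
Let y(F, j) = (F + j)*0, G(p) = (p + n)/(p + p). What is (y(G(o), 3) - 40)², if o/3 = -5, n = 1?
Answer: 1600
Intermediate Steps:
o = -15 (o = 3*(-5) = -15)
G(p) = (1 + p)/(2*p) (G(p) = (p + 1)/(p + p) = (1 + p)/((2*p)) = (1 + p)*(1/(2*p)) = (1 + p)/(2*p))
y(F, j) = 0
(y(G(o), 3) - 40)² = (0 - 40)² = (-40)² = 1600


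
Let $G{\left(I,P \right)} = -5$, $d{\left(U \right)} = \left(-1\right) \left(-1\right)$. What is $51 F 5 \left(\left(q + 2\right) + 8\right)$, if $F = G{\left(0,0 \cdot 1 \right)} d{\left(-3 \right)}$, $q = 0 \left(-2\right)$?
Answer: $-12750$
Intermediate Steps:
$d{\left(U \right)} = 1$
$q = 0$
$F = -5$ ($F = \left(-5\right) 1 = -5$)
$51 F 5 \left(\left(q + 2\right) + 8\right) = 51 \left(-5\right) 5 \left(\left(0 + 2\right) + 8\right) = 51 \left(- 25 \left(2 + 8\right)\right) = 51 \left(\left(-25\right) 10\right) = 51 \left(-250\right) = -12750$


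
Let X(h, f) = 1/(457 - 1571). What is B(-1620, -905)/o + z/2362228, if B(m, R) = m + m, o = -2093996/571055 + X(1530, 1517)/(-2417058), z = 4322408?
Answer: 2948190068169007293439994/3329737000740323628829 ≈ 885.41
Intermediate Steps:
X(h, f) = -1/1114 (X(h, f) = 1/(-1114) = -1/1114)
o = -5638299098546497/1537624184595660 (o = -2093996/571055 - 1/1114/(-2417058) = -2093996*1/571055 - 1/1114*(-1/2417058) = -2093996/571055 + 1/2692602612 = -5638299098546497/1537624184595660 ≈ -3.6669)
B(m, R) = 2*m
B(-1620, -905)/o + z/2362228 = (2*(-1620))/(-5638299098546497/1537624184595660) + 4322408/2362228 = -3240*(-1537624184595660/5638299098546497) + 4322408*(1/2362228) = 4981902358089938400/5638299098546497 + 1080602/590557 = 2948190068169007293439994/3329737000740323628829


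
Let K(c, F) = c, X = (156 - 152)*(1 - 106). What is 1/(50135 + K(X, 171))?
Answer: 1/49715 ≈ 2.0115e-5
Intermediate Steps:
X = -420 (X = 4*(-105) = -420)
1/(50135 + K(X, 171)) = 1/(50135 - 420) = 1/49715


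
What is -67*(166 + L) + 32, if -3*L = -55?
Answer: -36955/3 ≈ -12318.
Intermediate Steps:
L = 55/3 (L = -⅓*(-55) = 55/3 ≈ 18.333)
-67*(166 + L) + 32 = -67*(166 + 55/3) + 32 = -67*553/3 + 32 = -37051/3 + 32 = -36955/3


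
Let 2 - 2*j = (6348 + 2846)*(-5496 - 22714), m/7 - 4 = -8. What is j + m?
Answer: 129681343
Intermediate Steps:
m = -28 (m = 28 + 7*(-8) = 28 - 56 = -28)
j = 129681371 (j = 1 - (6348 + 2846)*(-5496 - 22714)/2 = 1 - 4597*(-28210) = 1 - ½*(-259362740) = 1 + 129681370 = 129681371)
j + m = 129681371 - 28 = 129681343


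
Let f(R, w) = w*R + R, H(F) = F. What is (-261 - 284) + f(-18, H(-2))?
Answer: -527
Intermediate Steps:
f(R, w) = R + R*w (f(R, w) = R*w + R = R + R*w)
(-261 - 284) + f(-18, H(-2)) = (-261 - 284) - 18*(1 - 2) = -545 - 18*(-1) = -545 + 18 = -527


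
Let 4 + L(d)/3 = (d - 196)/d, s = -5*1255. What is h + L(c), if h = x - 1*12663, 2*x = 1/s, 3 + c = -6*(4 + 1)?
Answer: -1746909811/138050 ≈ -12654.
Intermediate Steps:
s = -6275
c = -33 (c = -3 - 6*(4 + 1) = -3 - 6*5 = -3 - 30 = -33)
L(d) = -12 + 3*(-196 + d)/d (L(d) = -12 + 3*((d - 196)/d) = -12 + 3*((-196 + d)/d) = -12 + 3*(-196 + d)/d)
x = -1/12550 (x = (½)/(-6275) = (½)*(-1/6275) = -1/12550 ≈ -7.9681e-5)
h = -158920651/12550 (h = -1/12550 - 1*12663 = -1/12550 - 12663 = -158920651/12550 ≈ -12663.)
h + L(c) = -158920651/12550 + (-9 - 588/(-33)) = -158920651/12550 + (-9 - 588*(-1/33)) = -158920651/12550 + (-9 + 196/11) = -158920651/12550 + 97/11 = -1746909811/138050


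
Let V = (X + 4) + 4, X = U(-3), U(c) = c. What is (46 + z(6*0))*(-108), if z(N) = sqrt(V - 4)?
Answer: -5076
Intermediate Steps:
X = -3
V = 5 (V = (-3 + 4) + 4 = 1 + 4 = 5)
z(N) = 1 (z(N) = sqrt(5 - 4) = sqrt(1) = 1)
(46 + z(6*0))*(-108) = (46 + 1)*(-108) = 47*(-108) = -5076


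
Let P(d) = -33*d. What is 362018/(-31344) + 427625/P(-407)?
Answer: 129412337/6378504 ≈ 20.289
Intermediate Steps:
362018/(-31344) + 427625/P(-407) = 362018/(-31344) + 427625/((-33*(-407))) = 362018*(-1/31344) + 427625/13431 = -181009/15672 + 427625*(1/13431) = -181009/15672 + 38875/1221 = 129412337/6378504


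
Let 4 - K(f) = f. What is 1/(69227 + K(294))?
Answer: 1/68937 ≈ 1.4506e-5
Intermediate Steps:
K(f) = 4 - f
1/(69227 + K(294)) = 1/(69227 + (4 - 1*294)) = 1/(69227 + (4 - 294)) = 1/(69227 - 290) = 1/68937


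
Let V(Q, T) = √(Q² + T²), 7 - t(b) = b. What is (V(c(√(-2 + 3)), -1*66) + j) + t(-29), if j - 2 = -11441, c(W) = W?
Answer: -11403 + √4357 ≈ -11337.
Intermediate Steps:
j = -11439 (j = 2 - 11441 = -11439)
t(b) = 7 - b
(V(c(√(-2 + 3)), -1*66) + j) + t(-29) = (√((√(-2 + 3))² + (-1*66)²) - 11439) + (7 - 1*(-29)) = (√((√1)² + (-66)²) - 11439) + (7 + 29) = (√(1² + 4356) - 11439) + 36 = (√(1 + 4356) - 11439) + 36 = (√4357 - 11439) + 36 = (-11439 + √4357) + 36 = -11403 + √4357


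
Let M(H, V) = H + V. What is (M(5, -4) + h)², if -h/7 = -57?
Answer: 160000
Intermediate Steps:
h = 399 (h = -7*(-57) = 399)
(M(5, -4) + h)² = ((5 - 4) + 399)² = (1 + 399)² = 400² = 160000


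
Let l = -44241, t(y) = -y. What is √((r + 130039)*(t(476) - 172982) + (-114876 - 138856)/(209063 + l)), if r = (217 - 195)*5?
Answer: 44*I*√79195441684486253/82411 ≈ 1.5025e+5*I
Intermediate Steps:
r = 110 (r = 22*5 = 110)
√((r + 130039)*(t(476) - 172982) + (-114876 - 138856)/(209063 + l)) = √((110 + 130039)*(-1*476 - 172982) + (-114876 - 138856)/(209063 - 44241)) = √(130149*(-476 - 172982) - 253732/164822) = √(130149*(-173458) - 253732*1/164822) = √(-22575385242 - 126866/82411) = √(-1860460073305328/82411) = 44*I*√79195441684486253/82411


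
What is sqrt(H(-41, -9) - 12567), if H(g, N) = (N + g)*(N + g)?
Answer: I*sqrt(10067) ≈ 100.33*I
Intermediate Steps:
H(g, N) = (N + g)**2
sqrt(H(-41, -9) - 12567) = sqrt((-9 - 41)**2 - 12567) = sqrt((-50)**2 - 12567) = sqrt(2500 - 12567) = sqrt(-10067) = I*sqrt(10067)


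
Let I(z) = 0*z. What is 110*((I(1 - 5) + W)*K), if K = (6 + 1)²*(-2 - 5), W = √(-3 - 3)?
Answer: -37730*I*√6 ≈ -92419.0*I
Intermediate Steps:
I(z) = 0
W = I*√6 (W = √(-6) = I*√6 ≈ 2.4495*I)
K = -343 (K = 7²*(-7) = 49*(-7) = -343)
110*((I(1 - 5) + W)*K) = 110*((0 + I*√6)*(-343)) = 110*((I*√6)*(-343)) = 110*(-343*I*√6) = -37730*I*√6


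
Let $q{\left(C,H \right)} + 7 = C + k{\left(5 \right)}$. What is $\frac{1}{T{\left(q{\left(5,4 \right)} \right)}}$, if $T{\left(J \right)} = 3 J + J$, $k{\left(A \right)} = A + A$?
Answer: $\frac{1}{32} \approx 0.03125$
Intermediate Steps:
$k{\left(A \right)} = 2 A$
$q{\left(C,H \right)} = 3 + C$ ($q{\left(C,H \right)} = -7 + \left(C + 2 \cdot 5\right) = -7 + \left(C + 10\right) = -7 + \left(10 + C\right) = 3 + C$)
$T{\left(J \right)} = 4 J$
$\frac{1}{T{\left(q{\left(5,4 \right)} \right)}} = \frac{1}{4 \left(3 + 5\right)} = \frac{1}{4 \cdot 8} = \frac{1}{32}$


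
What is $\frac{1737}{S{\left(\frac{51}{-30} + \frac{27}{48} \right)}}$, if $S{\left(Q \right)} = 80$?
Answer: $\frac{1737}{80} \approx 21.712$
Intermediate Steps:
$\frac{1737}{S{\left(\frac{51}{-30} + \frac{27}{48} \right)}} = \frac{1737}{80}$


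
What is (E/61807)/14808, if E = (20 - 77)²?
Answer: 57/16056808 ≈ 3.5499e-6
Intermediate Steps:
E = 3249 (E = (-57)² = 3249)
(E/61807)/14808 = (3249/61807)/14808 = (3249*(1/61807))*(1/14808) = (171/3253)*(1/14808) = 57/16056808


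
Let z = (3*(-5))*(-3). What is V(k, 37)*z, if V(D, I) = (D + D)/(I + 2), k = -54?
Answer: -1620/13 ≈ -124.62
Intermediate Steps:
V(D, I) = 2*D/(2 + I) (V(D, I) = (2*D)/(2 + I) = 2*D/(2 + I))
z = 45 (z = -15*(-3) = 45)
V(k, 37)*z = (2*(-54)/(2 + 37))*45 = (2*(-54)/39)*45 = (2*(-54)*(1/39))*45 = -36/13*45 = -1620/13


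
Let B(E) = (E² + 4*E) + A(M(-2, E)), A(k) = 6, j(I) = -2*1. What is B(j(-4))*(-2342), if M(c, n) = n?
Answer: -4684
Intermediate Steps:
j(I) = -2
B(E) = 6 + E² + 4*E (B(E) = (E² + 4*E) + 6 = 6 + E² + 4*E)
B(j(-4))*(-2342) = (6 + (-2)² + 4*(-2))*(-2342) = (6 + 4 - 8)*(-2342) = 2*(-2342) = -4684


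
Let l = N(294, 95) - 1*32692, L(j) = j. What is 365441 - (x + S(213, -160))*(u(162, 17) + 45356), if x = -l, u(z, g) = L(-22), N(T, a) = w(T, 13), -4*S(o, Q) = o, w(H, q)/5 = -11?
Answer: -2963546043/2 ≈ -1.4818e+9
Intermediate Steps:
w(H, q) = -55 (w(H, q) = 5*(-11) = -55)
S(o, Q) = -o/4
N(T, a) = -55
u(z, g) = -22
l = -32747 (l = -55 - 1*32692 = -55 - 32692 = -32747)
x = 32747 (x = -1*(-32747) = 32747)
365441 - (x + S(213, -160))*(u(162, 17) + 45356) = 365441 - (32747 - ¼*213)*(-22 + 45356) = 365441 - (32747 - 213/4)*45334 = 365441 - 130775*45334/4 = 365441 - 1*2964276925/2 = 365441 - 2964276925/2 = -2963546043/2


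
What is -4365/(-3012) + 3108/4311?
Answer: 3130979/1442748 ≈ 2.1702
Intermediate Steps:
-4365/(-3012) + 3108/4311 = -4365*(-1/3012) + 3108*(1/4311) = 1455/1004 + 1036/1437 = 3130979/1442748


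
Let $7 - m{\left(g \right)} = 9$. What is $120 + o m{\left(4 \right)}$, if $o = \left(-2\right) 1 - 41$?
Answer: $206$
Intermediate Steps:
$o = -43$ ($o = -2 - 41 = -43$)
$m{\left(g \right)} = -2$ ($m{\left(g \right)} = 7 - 9 = -2$)
$120 + o m{\left(4 \right)} = 120 - -86 = 120 + 86 = 206$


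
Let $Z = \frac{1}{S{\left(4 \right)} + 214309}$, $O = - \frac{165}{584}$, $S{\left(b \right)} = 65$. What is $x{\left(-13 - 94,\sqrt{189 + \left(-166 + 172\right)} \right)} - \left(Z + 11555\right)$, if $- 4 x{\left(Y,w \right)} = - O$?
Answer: $- \frac{2893260640783}{250388832} \approx -11555.0$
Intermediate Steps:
$O = - \frac{165}{584}$ ($O = \left(-165\right) \frac{1}{584} = - \frac{165}{584} \approx -0.28253$)
$x{\left(Y,w \right)} = - \frac{165}{2336}$ ($x{\left(Y,w \right)} = - \frac{\left(-1\right) \left(- \frac{165}{584}\right)}{4} = \left(- \frac{1}{4}\right) \frac{165}{584} = - \frac{165}{2336}$)
$Z = \frac{1}{214374}$ ($Z = \frac{1}{65 + 214309} = \frac{1}{214374} \approx 4.6647 \cdot 10^{-6}$)
$x{\left(-13 - 94,\sqrt{189 + \left(-166 + 172\right)} \right)} - \left(Z + 11555\right) = - \frac{165}{2336} - \left(\frac{1}{214374} + 11555\right) = - \frac{165}{2336} - \frac{2477091571}{214374} = - \frac{2893260640783}{250388832}$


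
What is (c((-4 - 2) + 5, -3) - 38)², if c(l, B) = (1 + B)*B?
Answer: 1024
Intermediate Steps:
c(l, B) = B*(1 + B)
(c((-4 - 2) + 5, -3) - 38)² = (-3*(1 - 3) - 38)² = (-3*(-2) - 38)² = (6 - 38)² = (-32)² = 1024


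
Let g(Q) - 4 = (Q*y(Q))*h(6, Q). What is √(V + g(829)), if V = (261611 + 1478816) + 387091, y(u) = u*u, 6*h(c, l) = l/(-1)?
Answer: I*√2833724561694/6 ≈ 2.8056e+5*I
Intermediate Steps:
h(c, l) = -l/6 (h(c, l) = (l/(-1))/6 = (l*(-1))/6 = (-l)/6 = -l/6)
y(u) = u²
g(Q) = 4 - Q⁴/6 (g(Q) = 4 + (Q*Q²)*(-Q/6) = 4 + Q³*(-Q/6) = 4 - Q⁴/6)
V = 2127518 (V = 1740427 + 387091 = 2127518)
√(V + g(829)) = √(2127518 + (4 - ⅙*829⁴)) = √(2127518 + (4 - ⅙*472300192081)) = √(2127518 + (4 - 472300192081/6)) = √(2127518 - 472300192057/6) = √(-472287426949/6) = I*√2833724561694/6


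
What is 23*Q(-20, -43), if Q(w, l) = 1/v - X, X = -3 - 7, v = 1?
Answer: 253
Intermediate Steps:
X = -10
Q(w, l) = 11 (Q(w, l) = 1/1 - 1*(-10) = 1 + 10 = 11)
23*Q(-20, -43) = 23*11 = 253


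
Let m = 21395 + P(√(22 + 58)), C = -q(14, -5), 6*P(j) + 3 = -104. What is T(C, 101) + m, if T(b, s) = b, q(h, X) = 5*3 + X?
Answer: 128203/6 ≈ 21367.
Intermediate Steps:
P(j) = -107/6 (P(j) = -½ + (⅙)*(-104) = -½ - 52/3 = -107/6)
q(h, X) = 15 + X
C = -10 (C = -(15 - 5) = -1*10 = -10)
m = 128263/6 (m = 21395 - 107/6 = 128263/6 ≈ 21377.)
T(C, 101) + m = -10 + 128263/6 = 128203/6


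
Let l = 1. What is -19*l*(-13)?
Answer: 247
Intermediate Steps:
-19*l*(-13) = -19*1*(-13) = -19*(-13) = 247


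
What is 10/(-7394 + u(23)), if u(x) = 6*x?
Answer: -5/3628 ≈ -0.0013782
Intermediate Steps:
10/(-7394 + u(23)) = 10/(-7394 + 6*23) = 10/(-7394 + 138) = 10/(-7256) = 10*(-1/7256) = -5/3628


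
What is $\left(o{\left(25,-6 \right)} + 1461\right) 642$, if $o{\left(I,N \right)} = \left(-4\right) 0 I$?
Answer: $937962$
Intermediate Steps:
$o{\left(I,N \right)} = 0$ ($o{\left(I,N \right)} = 0 I = 0$)
$\left(o{\left(25,-6 \right)} + 1461\right) 642 = \left(0 + 1461\right) 642 = 1461 \cdot 642 = 937962$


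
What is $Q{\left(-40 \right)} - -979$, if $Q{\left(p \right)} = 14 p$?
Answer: $419$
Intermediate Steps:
$Q{\left(-40 \right)} - -979 = 14 \left(-40\right) - -979 = -560 + 979 = 419$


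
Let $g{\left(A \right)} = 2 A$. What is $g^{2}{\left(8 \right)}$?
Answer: $256$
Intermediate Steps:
$g^{2}{\left(8 \right)} = \left(2 \cdot 8\right)^{2} = 16^{2} = 256$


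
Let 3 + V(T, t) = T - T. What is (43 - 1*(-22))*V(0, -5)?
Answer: -195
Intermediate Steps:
V(T, t) = -3 (V(T, t) = -3 + (T - T) = -3 + 0 = -3)
(43 - 1*(-22))*V(0, -5) = (43 - 1*(-22))*(-3) = (43 + 22)*(-3) = 65*(-3) = -195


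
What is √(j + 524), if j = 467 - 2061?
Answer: I*√1070 ≈ 32.711*I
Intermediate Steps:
j = -1594
√(j + 524) = √(-1594 + 524) = √(-1070) = I*√1070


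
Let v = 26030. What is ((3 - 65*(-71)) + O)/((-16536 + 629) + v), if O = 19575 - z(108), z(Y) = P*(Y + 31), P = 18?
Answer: 21691/10123 ≈ 2.1427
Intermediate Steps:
z(Y) = 558 + 18*Y (z(Y) = 18*(Y + 31) = 18*(31 + Y) = 558 + 18*Y)
O = 17073 (O = 19575 - (558 + 18*108) = 19575 - (558 + 1944) = 19575 - 1*2502 = 19575 - 2502 = 17073)
((3 - 65*(-71)) + O)/((-16536 + 629) + v) = ((3 - 65*(-71)) + 17073)/((-16536 + 629) + 26030) = ((3 + 4615) + 17073)/(-15907 + 26030) = (4618 + 17073)/10123 = 21691*(1/10123) = 21691/10123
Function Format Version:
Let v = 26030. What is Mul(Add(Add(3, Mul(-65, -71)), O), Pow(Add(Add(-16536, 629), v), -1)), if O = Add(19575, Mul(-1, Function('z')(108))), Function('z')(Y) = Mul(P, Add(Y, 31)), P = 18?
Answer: Rational(21691, 10123) ≈ 2.1427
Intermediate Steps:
Function('z')(Y) = Add(558, Mul(18, Y)) (Function('z')(Y) = Mul(18, Add(Y, 31)) = Mul(18, Add(31, Y)) = Add(558, Mul(18, Y)))
O = 17073 (O = Add(19575, Mul(-1, Add(558, Mul(18, 108)))) = Add(19575, Mul(-1, Add(558, 1944))) = Add(19575, Mul(-1, 2502)) = Add(19575, -2502) = 17073)
Mul(Add(Add(3, Mul(-65, -71)), O), Pow(Add(Add(-16536, 629), v), -1)) = Mul(Add(Add(3, Mul(-65, -71)), 17073), Pow(Add(Add(-16536, 629), 26030), -1)) = Mul(Add(Add(3, 4615), 17073), Pow(Add(-15907, 26030), -1)) = Mul(Add(4618, 17073), Pow(10123, -1)) = Mul(21691, Rational(1, 10123)) = Rational(21691, 10123)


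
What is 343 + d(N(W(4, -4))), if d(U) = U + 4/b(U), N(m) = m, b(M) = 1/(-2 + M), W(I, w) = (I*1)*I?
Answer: 415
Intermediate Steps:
W(I, w) = I**2 (W(I, w) = I*I = I**2)
d(U) = -8 + 5*U (d(U) = U + 4/(1/(-2 + U)) = U + 4*(-2 + U) = U + (-8 + 4*U) = -8 + 5*U)
343 + d(N(W(4, -4))) = 343 + (-8 + 5*4**2) = 343 + (-8 + 5*16) = 343 + (-8 + 80) = 343 + 72 = 415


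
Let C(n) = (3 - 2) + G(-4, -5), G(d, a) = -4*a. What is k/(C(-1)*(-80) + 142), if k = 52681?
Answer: -52681/1538 ≈ -34.253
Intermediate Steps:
C(n) = 21 (C(n) = (3 - 2) - 4*(-5) = 1 + 20 = 21)
k/(C(-1)*(-80) + 142) = 52681/(21*(-80) + 142) = 52681/(-1680 + 142) = 52681/(-1538) = 52681*(-1/1538) = -52681/1538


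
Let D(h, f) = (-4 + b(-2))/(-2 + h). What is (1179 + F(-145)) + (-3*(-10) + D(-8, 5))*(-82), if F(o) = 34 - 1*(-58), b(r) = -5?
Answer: -6314/5 ≈ -1262.8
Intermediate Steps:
D(h, f) = -9/(-2 + h) (D(h, f) = (-4 - 5)/(-2 + h) = -9/(-2 + h))
F(o) = 92 (F(o) = 34 + 58 = 92)
(1179 + F(-145)) + (-3*(-10) + D(-8, 5))*(-82) = (1179 + 92) + (-3*(-10) - 9/(-2 - 8))*(-82) = 1271 + (30 - 9/(-10))*(-82) = 1271 + (30 - 9*(-1/10))*(-82) = 1271 + (30 + 9/10)*(-82) = 1271 + (309/10)*(-82) = 1271 - 12669/5 = -6314/5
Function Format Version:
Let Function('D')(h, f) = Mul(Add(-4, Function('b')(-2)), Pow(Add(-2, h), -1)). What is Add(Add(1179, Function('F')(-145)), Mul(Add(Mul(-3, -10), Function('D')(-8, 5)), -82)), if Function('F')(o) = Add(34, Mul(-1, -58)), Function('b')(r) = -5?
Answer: Rational(-6314, 5) ≈ -1262.8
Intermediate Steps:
Function('D')(h, f) = Mul(-9, Pow(Add(-2, h), -1)) (Function('D')(h, f) = Mul(Add(-4, -5), Pow(Add(-2, h), -1)) = Mul(-9, Pow(Add(-2, h), -1)))
Function('F')(o) = 92 (Function('F')(o) = Add(34, 58) = 92)
Add(Add(1179, Function('F')(-145)), Mul(Add(Mul(-3, -10), Function('D')(-8, 5)), -82)) = Add(Add(1179, 92), Mul(Add(Mul(-3, -10), Mul(-9, Pow(Add(-2, -8), -1))), -82)) = Add(1271, Mul(Add(30, Mul(-9, Pow(-10, -1))), -82)) = Add(1271, Mul(Add(30, Mul(-9, Rational(-1, 10))), -82)) = Add(1271, Mul(Add(30, Rational(9, 10)), -82)) = Add(1271, Mul(Rational(309, 10), -82)) = Add(1271, Rational(-12669, 5)) = Rational(-6314, 5)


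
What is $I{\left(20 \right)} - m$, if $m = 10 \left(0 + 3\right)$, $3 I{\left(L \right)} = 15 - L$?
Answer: $- \frac{95}{3} \approx -31.667$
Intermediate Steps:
$I{\left(L \right)} = 5 - \frac{L}{3}$ ($I{\left(L \right)} = \frac{15 - L}{3} = 5 - \frac{L}{3}$)
$m = 30$ ($m = 10 \cdot 3 = 30$)
$I{\left(20 \right)} - m = \left(5 - \frac{20}{3}\right) - 30 = - \frac{5}{3} - 30 = - \frac{95}{3}$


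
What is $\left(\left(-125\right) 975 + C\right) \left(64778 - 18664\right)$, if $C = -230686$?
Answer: $-16257997954$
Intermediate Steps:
$\left(\left(-125\right) 975 + C\right) \left(64778 - 18664\right) = \left(\left(-125\right) 975 - 230686\right) \left(64778 - 18664\right) = \left(-121875 - 230686\right) 46114 = \left(-352561\right) 46114 = -16257997954$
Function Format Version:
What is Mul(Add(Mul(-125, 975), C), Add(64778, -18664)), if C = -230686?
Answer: -16257997954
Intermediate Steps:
Mul(Add(Mul(-125, 975), C), Add(64778, -18664)) = Mul(Add(Mul(-125, 975), -230686), Add(64778, -18664)) = Mul(Add(-121875, -230686), 46114) = Mul(-352561, 46114) = -16257997954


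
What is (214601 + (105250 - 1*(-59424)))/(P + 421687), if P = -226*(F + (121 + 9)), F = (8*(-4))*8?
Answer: 379275/450163 ≈ 0.84253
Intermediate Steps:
F = -256 (F = -32*8 = -256)
P = 28476 (P = -226*(-256 + (121 + 9)) = -226*(-256 + 130) = -226*(-126) = 28476)
(214601 + (105250 - 1*(-59424)))/(P + 421687) = (214601 + (105250 - 1*(-59424)))/(28476 + 421687) = (214601 + (105250 + 59424))/450163 = (214601 + 164674)*(1/450163) = 379275*(1/450163) = 379275/450163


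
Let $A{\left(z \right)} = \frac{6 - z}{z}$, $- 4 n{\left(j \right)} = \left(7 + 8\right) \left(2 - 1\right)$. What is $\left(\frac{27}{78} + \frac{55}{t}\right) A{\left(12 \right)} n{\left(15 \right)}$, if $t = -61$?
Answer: $- \frac{13215}{12688} \approx -1.0415$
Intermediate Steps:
$n{\left(j \right)} = - \frac{15}{4}$ ($n{\left(j \right)} = - \frac{\left(7 + 8\right) \left(2 - 1\right)}{4} = - \frac{15 \cdot 1}{4} = \left(- \frac{1}{4}\right) 15 = - \frac{15}{4}$)
$A{\left(z \right)} = \frac{6 - z}{z}$
$\left(\frac{27}{78} + \frac{55}{t}\right) A{\left(12 \right)} n{\left(15 \right)} = \left(\frac{27}{78} + \frac{55}{-61}\right) \frac{6 - 12}{12} \left(- \frac{15}{4}\right) = \left(27 \cdot \frac{1}{78} + 55 \left(- \frac{1}{61}\right)\right) \frac{6 - 12}{12} \left(- \frac{15}{4}\right) = \left(\frac{9}{26} - \frac{55}{61}\right) \frac{1}{12} \left(-6\right) \left(- \frac{15}{4}\right) = \left(- \frac{881}{1586}\right) \left(- \frac{1}{2}\right) \left(- \frac{15}{4}\right) = \frac{881}{3172} \left(- \frac{15}{4}\right) = - \frac{13215}{12688}$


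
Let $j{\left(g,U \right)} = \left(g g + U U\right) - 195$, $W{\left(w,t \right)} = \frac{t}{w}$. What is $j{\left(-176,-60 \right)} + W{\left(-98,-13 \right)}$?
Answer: $\frac{3369351}{98} \approx 34381.0$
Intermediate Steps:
$j{\left(g,U \right)} = -195 + U^{2} + g^{2}$ ($j{\left(g,U \right)} = \left(g^{2} + U^{2}\right) - 195 = \left(U^{2} + g^{2}\right) - 195 = -195 + U^{2} + g^{2}$)
$j{\left(-176,-60 \right)} + W{\left(-98,-13 \right)} = \left(-195 + \left(-60\right)^{2} + \left(-176\right)^{2}\right) - \frac{13}{-98} = \left(-195 + 3600 + 30976\right) - - \frac{13}{98} = 34381 + \frac{13}{98} = \frac{3369351}{98}$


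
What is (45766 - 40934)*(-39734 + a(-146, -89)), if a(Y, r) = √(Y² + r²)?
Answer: -191994688 + 62816*√173 ≈ -1.9117e+8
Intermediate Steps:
(45766 - 40934)*(-39734 + a(-146, -89)) = (45766 - 40934)*(-39734 + √((-146)² + (-89)²)) = 4832*(-39734 + √(21316 + 7921)) = 4832*(-39734 + √29237) = 4832*(-39734 + 13*√173) = -191994688 + 62816*√173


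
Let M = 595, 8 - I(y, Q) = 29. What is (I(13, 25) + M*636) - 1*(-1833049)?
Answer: 2211448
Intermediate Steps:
I(y, Q) = -21 (I(y, Q) = 8 - 1*29 = 8 - 29 = -21)
(I(13, 25) + M*636) - 1*(-1833049) = (-21 + 595*636) - 1*(-1833049) = (-21 + 378420) + 1833049 = 378399 + 1833049 = 2211448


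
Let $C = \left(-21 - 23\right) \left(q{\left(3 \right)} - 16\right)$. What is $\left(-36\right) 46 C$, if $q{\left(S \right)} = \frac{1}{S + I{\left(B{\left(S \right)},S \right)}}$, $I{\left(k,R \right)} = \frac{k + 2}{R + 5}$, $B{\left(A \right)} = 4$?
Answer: $- \frac{5731968}{5} \approx -1.1464 \cdot 10^{6}$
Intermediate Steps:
$I{\left(k,R \right)} = \frac{2 + k}{5 + R}$
$q{\left(S \right)} = \frac{1}{S + \frac{6}{5 + S}}$ ($q{\left(S \right)} = \frac{1}{S + \frac{2 + 4}{5 + S}} = \frac{1}{S + \frac{1}{5 + S} 6} = \frac{1}{S + \frac{6}{5 + S}}$)
$C = \frac{10384}{15}$ ($C = \left(-21 - 23\right) \left(\frac{5 + 3}{6 + 3 \left(5 + 3\right)} - 16\right) = - 44 \left(\frac{1}{6 + 3 \cdot 8} \cdot 8 - 16\right) = - 44 \left(\frac{1}{6 + 24} \cdot 8 - 16\right) = - 44 \left(\frac{1}{30} \cdot 8 - 16\right) = - 44 \left(\frac{4}{15} - 16\right) = \left(-44\right) \left(- \frac{236}{15}\right) = \frac{10384}{15} \approx 692.27$)
$\left(-36\right) 46 C = \left(-36\right) 46 \cdot \frac{10384}{15} = \left(-1656\right) \frac{10384}{15} = - \frac{5731968}{5}$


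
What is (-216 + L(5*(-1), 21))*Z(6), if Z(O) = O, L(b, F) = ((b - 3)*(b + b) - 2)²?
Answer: 35208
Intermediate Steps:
L(b, F) = (-2 + 2*b*(-3 + b))² (L(b, F) = ((-3 + b)*(2*b) - 2)² = (2*b*(-3 + b) - 2)² = (-2 + 2*b*(-3 + b))²)
(-216 + L(5*(-1), 21))*Z(6) = (-216 + 4*(1 - (5*(-1))² + 3*(5*(-1)))²)*6 = (-216 + 4*(1 - 1*(-5)² + 3*(-5))²)*6 = (-216 + 4*(1 - 1*25 - 15)²)*6 = (-216 + 4*(1 - 25 - 15)²)*6 = (-216 + 4*(-39)²)*6 = (-216 + 4*1521)*6 = (-216 + 6084)*6 = 5868*6 = 35208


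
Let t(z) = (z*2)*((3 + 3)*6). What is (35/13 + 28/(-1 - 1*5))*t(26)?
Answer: -3696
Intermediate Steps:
t(z) = 72*z (t(z) = (2*z)*(6*6) = (2*z)*36 = 72*z)
(35/13 + 28/(-1 - 1*5))*t(26) = (35/13 + 28/(-1 - 1*5))*(72*26) = (35*(1/13) + 28/(-1 - 5))*1872 = (35/13 + 28/(-6))*1872 = (35/13 + 28*(-⅙))*1872 = (35/13 - 14/3)*1872 = -77/39*1872 = -3696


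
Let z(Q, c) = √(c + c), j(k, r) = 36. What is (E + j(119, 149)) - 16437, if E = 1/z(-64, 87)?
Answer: -16401 + √174/174 ≈ -16401.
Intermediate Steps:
z(Q, c) = √2*√c (z(Q, c) = √(2*c) = √2*√c)
E = √174/174 (E = 1/(√2*√87) = 1/(√174) = √174/174 ≈ 0.075810)
(E + j(119, 149)) - 16437 = (√174/174 + 36) - 16437 = (36 + √174/174) - 16437 = -16401 + √174/174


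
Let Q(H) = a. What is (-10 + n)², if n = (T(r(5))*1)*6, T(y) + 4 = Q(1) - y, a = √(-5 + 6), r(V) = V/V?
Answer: 1156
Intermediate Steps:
r(V) = 1
a = 1 (a = √1 = 1)
Q(H) = 1
T(y) = -3 - y (T(y) = -4 + (1 - y) = -3 - y)
n = -24 (n = ((-3 - 1*1)*1)*6 = ((-3 - 1)*1)*6 = -4*1*6 = -4*6 = -24)
(-10 + n)² = (-10 - 24)² = (-34)² = 1156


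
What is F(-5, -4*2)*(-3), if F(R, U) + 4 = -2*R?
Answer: -18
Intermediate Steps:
F(R, U) = -4 - 2*R
F(-5, -4*2)*(-3) = (-4 - 2*(-5))*(-3) = (-4 + 10)*(-3) = 6*(-3) = -18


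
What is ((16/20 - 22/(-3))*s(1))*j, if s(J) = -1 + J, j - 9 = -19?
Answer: 0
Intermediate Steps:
j = -10 (j = 9 - 19 = -10)
((16/20 - 22/(-3))*s(1))*j = ((16/20 - 22/(-3))*(-1 + 1))*(-10) = ((16*(1/20) - 22*(-1/3))*0)*(-10) = ((4/5 + 22/3)*0)*(-10) = ((122/15)*0)*(-10) = 0*(-10) = 0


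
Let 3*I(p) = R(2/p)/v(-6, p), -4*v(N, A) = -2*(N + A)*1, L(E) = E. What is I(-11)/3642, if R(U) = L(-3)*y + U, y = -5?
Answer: -163/1021581 ≈ -0.00015956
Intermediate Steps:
v(N, A) = A/2 + N/2 (v(N, A) = -(-2*(N + A))/4 = -(-2*(A + N))/4 = -(-2*A - 2*N)/4 = A/2 + N/2)
R(U) = 15 + U (R(U) = -3*(-5) + U = 15 + U)
I(p) = (15 + 2/p)/(3*(-3 + p/2)) (I(p) = ((15 + 2/p)/(p/2 + (½)*(-6)))/3 = ((15 + 2/p)/(p/2 - 3))/3 = ((15 + 2/p)/(-3 + p/2))/3 = (15 + 2/p)/(3*(-3 + p/2)))
I(-11)/3642 = ((⅔)*(2 + 15*(-11))/(-11*(-6 - 11)))/3642 = ((⅔)*(-1/11)*(2 - 165)/(-17))*(1/3642) = ((⅔)*(-1/11)*(-1/17)*(-163))*(1/3642) = -326/561*1/3642 = -163/1021581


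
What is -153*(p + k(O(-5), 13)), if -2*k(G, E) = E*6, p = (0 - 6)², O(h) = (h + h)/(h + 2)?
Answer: 459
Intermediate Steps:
O(h) = 2*h/(2 + h) (O(h) = (2*h)/(2 + h) = 2*h/(2 + h))
p = 36 (p = (-6)² = 36)
k(G, E) = -3*E (k(G, E) = -E*6/2 = -3*E)
-153*(p + k(O(-5), 13)) = -153*(36 - 3*13) = -153*(36 - 39) = -153*(-3) = 459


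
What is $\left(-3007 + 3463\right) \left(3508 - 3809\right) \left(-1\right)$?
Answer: $137256$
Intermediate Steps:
$\left(-3007 + 3463\right) \left(3508 - 3809\right) \left(-1\right) = 456 \left(-301\right) \left(-1\right) = \left(-137256\right) \left(-1\right) = 137256$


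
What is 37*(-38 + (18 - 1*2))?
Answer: -814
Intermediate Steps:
37*(-38 + (18 - 1*2)) = 37*(-38 + (18 - 2)) = 37*(-38 + 16) = 37*(-22) = -814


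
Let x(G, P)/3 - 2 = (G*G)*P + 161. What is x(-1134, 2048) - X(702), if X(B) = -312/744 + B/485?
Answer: 118790244274898/15035 ≈ 7.9009e+9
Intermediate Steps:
x(G, P) = 489 + 3*P*G² (x(G, P) = 6 + 3*((G*G)*P + 161) = 6 + 3*(G²*P + 161) = 6 + 3*(P*G² + 161) = 6 + 3*(161 + P*G²) = 6 + (483 + 3*P*G²) = 489 + 3*P*G²)
X(B) = -13/31 + B/485 (X(B) = -312*1/744 + B*(1/485) = -13/31 + B/485)
x(-1134, 2048) - X(702) = (489 + 3*2048*(-1134)²) - (-13/31 + (1/485)*702) = (489 + 3*2048*1285956) - (-13/31 + 702/485) = (489 + 7900913664) - 1*15457/15035 = 7900914153 - 15457/15035 = 118790244274898/15035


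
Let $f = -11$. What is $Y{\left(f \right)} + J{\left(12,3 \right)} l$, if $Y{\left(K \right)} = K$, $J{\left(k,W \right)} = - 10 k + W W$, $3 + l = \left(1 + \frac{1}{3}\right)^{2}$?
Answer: $\frac{374}{3} \approx 124.67$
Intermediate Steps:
$l = - \frac{11}{9}$ ($l = -3 + \left(1 + \frac{1}{3}\right)^{2} = -3 + \left(\frac{4}{3}\right)^{2} = -3 + \frac{16}{9} = - \frac{11}{9} \approx -1.2222$)
$J{\left(k,W \right)} = W^{2} - 10 k$ ($J{\left(k,W \right)} = - 10 k + W^{2} = W^{2} - 10 k$)
$Y{\left(f \right)} + J{\left(12,3 \right)} l = -11 + \left(3^{2} - 120\right) \left(- \frac{11}{9}\right) = -11 + \left(9 - 120\right) \left(- \frac{11}{9}\right) = -11 - - \frac{407}{3} = -11 + \frac{407}{3} = \frac{374}{3}$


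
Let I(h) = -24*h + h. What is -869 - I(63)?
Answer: 580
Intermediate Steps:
I(h) = -23*h
-869 - I(63) = -869 - (-23)*63 = -869 - 1*(-1449) = -869 + 1449 = 580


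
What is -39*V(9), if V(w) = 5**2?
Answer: -975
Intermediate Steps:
V(w) = 25
-39*V(9) = -39*25 = -975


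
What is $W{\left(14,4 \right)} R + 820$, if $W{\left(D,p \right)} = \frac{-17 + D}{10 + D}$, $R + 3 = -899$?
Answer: $\frac{3731}{4} \approx 932.75$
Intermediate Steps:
$R = -902$ ($R = -3 - 899 = -902$)
$W{\left(D,p \right)} = \frac{-17 + D}{10 + D}$
$W{\left(14,4 \right)} R + 820 = \frac{-17 + 14}{10 + 14} \left(-902\right) + 820 = \frac{1}{24} \left(-3\right) \left(-902\right) + 820 = \left(- \frac{1}{8}\right) \left(-902\right) + 820 = \frac{451}{4} + 820 = \frac{3731}{4}$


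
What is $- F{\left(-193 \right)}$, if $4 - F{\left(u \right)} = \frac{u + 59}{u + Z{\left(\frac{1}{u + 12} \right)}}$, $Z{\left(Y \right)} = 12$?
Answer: $- \frac{590}{181} \approx -3.2597$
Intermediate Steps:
$F{\left(u \right)} = 4 - \frac{59 + u}{12 + u}$ ($F{\left(u \right)} = 4 - \frac{u + 59}{u + 12} = 4 - \frac{59 + u}{12 + u}$)
$- F{\left(-193 \right)} = - \frac{-11 + 3 \left(-193\right)}{12 - 193} = - \frac{-11 - 579}{-181} = - \frac{\left(-1\right) \left(-590\right)}{181} = \left(-1\right) \frac{590}{181} = - \frac{590}{181}$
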